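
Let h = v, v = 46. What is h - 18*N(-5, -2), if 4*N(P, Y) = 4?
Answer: 28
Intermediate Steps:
N(P, Y) = 1 (N(P, Y) = (¼)*4 = 1)
h = 46
h - 18*N(-5, -2) = 46 - 18*1 = 46 - 18 = 28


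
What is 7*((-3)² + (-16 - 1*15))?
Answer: -154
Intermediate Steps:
7*((-3)² + (-16 - 1*15)) = 7*(9 + (-16 - 15)) = 7*(9 - 31) = 7*(-22) = -154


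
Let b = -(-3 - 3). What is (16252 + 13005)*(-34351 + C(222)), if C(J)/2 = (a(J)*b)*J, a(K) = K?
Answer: 16297816649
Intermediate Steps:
b = 6 (b = -1*(-6) = 6)
C(J) = 12*J**2 (C(J) = 2*((J*6)*J) = 2*((6*J)*J) = 2*(6*J**2) = 12*J**2)
(16252 + 13005)*(-34351 + C(222)) = (16252 + 13005)*(-34351 + 12*222**2) = 29257*(-34351 + 12*49284) = 29257*(-34351 + 591408) = 29257*557057 = 16297816649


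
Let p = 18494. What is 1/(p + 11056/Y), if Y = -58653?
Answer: 58653/1084717526 ≈ 5.4072e-5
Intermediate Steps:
1/(p + 11056/Y) = 1/(18494 + 11056/(-58653)) = 1/(18494 + 11056*(-1/58653)) = 1/(18494 - 11056/58653) = 1/(1084717526/58653) = 58653/1084717526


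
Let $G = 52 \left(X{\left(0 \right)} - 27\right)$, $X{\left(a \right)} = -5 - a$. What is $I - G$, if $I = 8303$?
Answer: $9967$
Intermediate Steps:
$G = -1664$ ($G = 52 \left(\left(-5 - 0\right) - 27\right) = 52 \left(\left(-5 + 0\right) - 27\right) = 52 \left(-5 - 27\right) = 52 \left(-32\right) = -1664$)
$I - G = 8303 - -1664 = 8303 + 1664 = 9967$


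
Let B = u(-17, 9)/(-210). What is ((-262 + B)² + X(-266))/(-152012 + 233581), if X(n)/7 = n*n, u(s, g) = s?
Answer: 24867707209/3597192900 ≈ 6.9131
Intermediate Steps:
X(n) = 7*n² (X(n) = 7*(n*n) = 7*n²)
B = 17/210 (B = -17/(-210) = -17*(-1/210) = 17/210 ≈ 0.080952)
((-262 + B)² + X(-266))/(-152012 + 233581) = ((-262 + 17/210)² + 7*(-266)²)/(-152012 + 233581) = ((-55003/210)² + 7*70756)/81569 = (3025330009/44100 + 495292)*(1/81569) = (24867707209/44100)*(1/81569) = 24867707209/3597192900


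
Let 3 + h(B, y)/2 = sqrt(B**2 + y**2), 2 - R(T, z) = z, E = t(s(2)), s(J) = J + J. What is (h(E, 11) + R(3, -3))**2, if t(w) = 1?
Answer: 489 - 4*sqrt(122) ≈ 444.82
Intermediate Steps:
s(J) = 2*J
E = 1
R(T, z) = 2 - z
h(B, y) = -6 + 2*sqrt(B**2 + y**2)
(h(E, 11) + R(3, -3))**2 = ((-6 + 2*sqrt(1**2 + 11**2)) + (2 - 1*(-3)))**2 = ((-6 + 2*sqrt(1 + 121)) + (2 + 3))**2 = ((-6 + 2*sqrt(122)) + 5)**2 = (-1 + 2*sqrt(122))**2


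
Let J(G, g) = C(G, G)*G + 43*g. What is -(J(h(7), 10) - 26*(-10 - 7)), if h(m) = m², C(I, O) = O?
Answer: -3273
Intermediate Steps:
J(G, g) = G² + 43*g (J(G, g) = G*G + 43*g = G² + 43*g)
-(J(h(7), 10) - 26*(-10 - 7)) = -(((7²)² + 43*10) - 26*(-10 - 7)) = -((49² + 430) - 26*(-17)) = -((2401 + 430) - 1*(-442)) = -(2831 + 442) = -1*3273 = -3273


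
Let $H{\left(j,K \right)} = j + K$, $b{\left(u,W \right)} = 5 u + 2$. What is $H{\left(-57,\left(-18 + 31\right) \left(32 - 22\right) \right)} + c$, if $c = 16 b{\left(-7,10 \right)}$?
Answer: $-455$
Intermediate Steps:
$b{\left(u,W \right)} = 2 + 5 u$
$c = -528$ ($c = 16 \left(2 + 5 \left(-7\right)\right) = 16 \left(2 - 35\right) = 16 \left(-33\right) = -528$)
$H{\left(j,K \right)} = K + j$
$H{\left(-57,\left(-18 + 31\right) \left(32 - 22\right) \right)} + c = \left(\left(-18 + 31\right) \left(32 - 22\right) - 57\right) - 528 = \left(13 \cdot 10 - 57\right) - 528 = \left(130 - 57\right) - 528 = 73 - 528 = -455$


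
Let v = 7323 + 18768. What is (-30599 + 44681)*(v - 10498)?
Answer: 219580626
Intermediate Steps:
v = 26091
(-30599 + 44681)*(v - 10498) = (-30599 + 44681)*(26091 - 10498) = 14082*15593 = 219580626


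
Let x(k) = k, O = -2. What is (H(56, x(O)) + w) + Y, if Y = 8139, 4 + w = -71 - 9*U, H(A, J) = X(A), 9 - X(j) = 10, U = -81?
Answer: 8792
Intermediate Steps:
X(j) = -1 (X(j) = 9 - 1*10 = 9 - 10 = -1)
H(A, J) = -1
w = 654 (w = -4 + (-71 - 9*(-81)) = -4 + (-71 + 729) = -4 + 658 = 654)
(H(56, x(O)) + w) + Y = (-1 + 654) + 8139 = 653 + 8139 = 8792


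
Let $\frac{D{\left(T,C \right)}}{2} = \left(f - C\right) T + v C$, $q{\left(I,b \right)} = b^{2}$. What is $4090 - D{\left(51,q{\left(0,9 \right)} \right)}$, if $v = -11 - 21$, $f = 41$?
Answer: $13354$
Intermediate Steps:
$v = -32$
$D{\left(T,C \right)} = - 64 C + 2 T \left(41 - C\right)$ ($D{\left(T,C \right)} = 2 \left(\left(41 - C\right) T - 32 C\right) = 2 \left(T \left(41 - C\right) - 32 C\right) = 2 \left(- 32 C + T \left(41 - C\right)\right) = - 64 C + 2 T \left(41 - C\right)$)
$4090 - D{\left(51,q{\left(0,9 \right)} \right)} = 4090 - \left(- 64 \cdot 9^{2} + 82 \cdot 51 - 2 \cdot 9^{2} \cdot 51\right) = 4090 - \left(\left(-64\right) 81 + 4182 - 162 \cdot 51\right) = 4090 - \left(-5184 + 4182 - 8262\right) = 4090 - -9264 = 4090 + 9264 = 13354$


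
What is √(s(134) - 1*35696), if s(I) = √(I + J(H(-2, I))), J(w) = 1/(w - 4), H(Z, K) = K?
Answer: √(-603262400 + 130*√2264730)/130 ≈ 188.9*I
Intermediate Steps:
J(w) = 1/(-4 + w)
s(I) = √(I + 1/(-4 + I))
√(s(134) - 1*35696) = √(√((1 + 134*(-4 + 134))/(-4 + 134)) - 1*35696) = √(√((1 + 134*130)/130) - 35696) = √(√((1 + 17420)/130) - 35696) = √(√((1/130)*17421) - 35696) = √(√(17421/130) - 35696) = √(√2264730/130 - 35696) = √(-35696 + √2264730/130)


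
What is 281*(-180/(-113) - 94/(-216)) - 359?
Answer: 2573795/12204 ≈ 210.90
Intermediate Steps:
281*(-180/(-113) - 94/(-216)) - 359 = 281*(-180*(-1/113) - 94*(-1/216)) - 359 = 281*(180/113 + 47/108) - 359 = 281*(24751/12204) - 359 = 6955031/12204 - 359 = 2573795/12204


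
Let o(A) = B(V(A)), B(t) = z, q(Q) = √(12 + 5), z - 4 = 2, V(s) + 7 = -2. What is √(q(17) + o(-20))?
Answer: √(6 + √17) ≈ 3.1817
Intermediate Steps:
V(s) = -9 (V(s) = -7 - 2 = -9)
z = 6 (z = 4 + 2 = 6)
q(Q) = √17
B(t) = 6
o(A) = 6
√(q(17) + o(-20)) = √(√17 + 6) = √(6 + √17)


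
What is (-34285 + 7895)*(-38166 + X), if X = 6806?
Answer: 827590400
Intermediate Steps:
(-34285 + 7895)*(-38166 + X) = (-34285 + 7895)*(-38166 + 6806) = -26390*(-31360) = 827590400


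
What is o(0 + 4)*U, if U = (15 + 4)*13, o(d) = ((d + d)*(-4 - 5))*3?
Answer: -53352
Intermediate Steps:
o(d) = -54*d (o(d) = ((2*d)*(-9))*3 = -18*d*3 = -54*d)
U = 247 (U = 19*13 = 247)
o(0 + 4)*U = -54*(0 + 4)*247 = -54*4*247 = -216*247 = -53352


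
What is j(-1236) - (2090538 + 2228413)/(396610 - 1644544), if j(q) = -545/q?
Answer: 334352637/85691468 ≈ 3.9018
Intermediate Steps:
j(-1236) - (2090538 + 2228413)/(396610 - 1644544) = -545/(-1236) - (2090538 + 2228413)/(396610 - 1644544) = -545*(-1/1236) - 4318951/(-1247934) = 545/1236 - 4318951*(-1)/1247934 = 545/1236 - 1*(-4318951/1247934) = 545/1236 + 4318951/1247934 = 334352637/85691468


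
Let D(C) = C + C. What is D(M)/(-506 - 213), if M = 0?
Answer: 0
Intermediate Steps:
D(C) = 2*C
D(M)/(-506 - 213) = (2*0)/(-506 - 213) = 0/(-719) = -1/719*0 = 0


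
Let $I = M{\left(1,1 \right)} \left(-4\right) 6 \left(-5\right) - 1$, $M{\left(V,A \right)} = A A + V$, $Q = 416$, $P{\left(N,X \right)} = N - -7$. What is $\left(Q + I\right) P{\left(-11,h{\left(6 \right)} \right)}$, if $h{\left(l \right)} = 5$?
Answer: $-2620$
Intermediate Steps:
$P{\left(N,X \right)} = 7 + N$ ($P{\left(N,X \right)} = N + 7 = 7 + N$)
$M{\left(V,A \right)} = V + A^{2}$ ($M{\left(V,A \right)} = A^{2} + V = V + A^{2}$)
$I = 239$ ($I = \left(1 + 1^{2}\right) \left(-4\right) 6 \left(-5\right) - 1 = \left(1 + 1\right) \left(-4\right) \left(-30\right) - 1 = 2 \left(-4\right) \left(-30\right) - 1 = \left(-8\right) \left(-30\right) - 1 = 240 - 1 = 239$)
$\left(Q + I\right) P{\left(-11,h{\left(6 \right)} \right)} = \left(416 + 239\right) \left(7 - 11\right) = 655 \left(-4\right) = -2620$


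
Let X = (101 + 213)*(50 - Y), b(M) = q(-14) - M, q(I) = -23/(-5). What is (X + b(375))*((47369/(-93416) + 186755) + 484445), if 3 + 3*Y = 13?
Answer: 1119438680013397/116770 ≈ 9.5867e+9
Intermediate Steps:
q(I) = 23/5 (q(I) = -23*(-⅕) = 23/5)
Y = 10/3 (Y = -1 + (⅓)*13 = -1 + 13/3 = 10/3 ≈ 3.3333)
b(M) = 23/5 - M
X = 43960/3 (X = (101 + 213)*(50 - 1*10/3) = 314*(50 - 10/3) = 314*(140/3) = 43960/3 ≈ 14653.)
(X + b(375))*((47369/(-93416) + 186755) + 484445) = (43960/3 + (23/5 - 1*375))*((47369/(-93416) + 186755) + 484445) = (43960/3 + (23/5 - 375))*((47369*(-1/93416) + 186755) + 484445) = (43960/3 - 1852/5)*((-47369/93416 + 186755) + 484445) = 214244*(17445857711/93416 + 484445)/15 = (214244/15)*(62700771831/93416) = 1119438680013397/116770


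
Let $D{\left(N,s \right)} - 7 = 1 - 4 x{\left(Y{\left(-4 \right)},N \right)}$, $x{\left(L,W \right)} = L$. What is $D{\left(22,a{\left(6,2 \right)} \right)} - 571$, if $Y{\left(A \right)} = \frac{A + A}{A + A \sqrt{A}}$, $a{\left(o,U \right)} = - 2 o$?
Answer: $- \frac{2823}{5} + \frac{16 i}{5} \approx -564.6 + 3.2 i$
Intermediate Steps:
$Y{\left(A \right)} = \frac{2 A}{A + A^{\frac{3}{2}}}$
$D{\left(N,s \right)} = \frac{32}{5} + \frac{16 i}{5}$ ($D{\left(N,s \right)} = 7 + \left(1 - 4 \cdot 2 \left(-4\right) \frac{1}{-4 + \left(-4\right)^{\frac{3}{2}}}\right) = 7 + \left(1 - 4 \cdot 2 \left(-4\right) \frac{1}{-4 - 8 i}\right) = 7 + \left(1 - 4 \cdot 2 \left(-4\right) \frac{-4 + 8 i}{80}\right) = 7 + \left(1 - 4 \left(\frac{2}{5} - \frac{4 i}{5}\right)\right) = 7 + \left(1 - \left(\frac{8}{5} - \frac{16 i}{5}\right)\right) = 7 - \left(\frac{3}{5} - \frac{16 i}{5}\right) = \frac{32}{5} + \frac{16 i}{5}$)
$D{\left(22,a{\left(6,2 \right)} \right)} - 571 = \left(\frac{32}{5} + \frac{16 i}{5}\right) - 571 = - \frac{2823}{5} + \frac{16 i}{5}$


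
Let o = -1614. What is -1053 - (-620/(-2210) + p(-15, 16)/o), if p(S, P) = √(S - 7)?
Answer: -232775/221 + I*√22/1614 ≈ -1053.3 + 0.0029061*I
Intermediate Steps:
p(S, P) = √(-7 + S)
-1053 - (-620/(-2210) + p(-15, 16)/o) = -1053 - (-620/(-2210) + √(-7 - 15)/(-1614)) = -1053 - (-620*(-1/2210) + √(-22)*(-1/1614)) = -1053 - (62/221 + (I*√22)*(-1/1614)) = -1053 - (62/221 - I*√22/1614) = -1053 + (-62/221 + I*√22/1614) = -232775/221 + I*√22/1614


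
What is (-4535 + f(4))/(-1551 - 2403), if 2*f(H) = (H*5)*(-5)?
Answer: 4585/3954 ≈ 1.1596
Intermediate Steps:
f(H) = -25*H/2 (f(H) = ((H*5)*(-5))/2 = ((5*H)*(-5))/2 = (-25*H)/2 = -25*H/2)
(-4535 + f(4))/(-1551 - 2403) = (-4535 - 25/2*4)/(-1551 - 2403) = (-4535 - 50)/(-3954) = -4585*(-1/3954) = 4585/3954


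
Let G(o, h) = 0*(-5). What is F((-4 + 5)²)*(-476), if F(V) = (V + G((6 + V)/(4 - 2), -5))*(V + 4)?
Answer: -2380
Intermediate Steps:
G(o, h) = 0
F(V) = V*(4 + V) (F(V) = (V + 0)*(V + 4) = V*(4 + V))
F((-4 + 5)²)*(-476) = ((-4 + 5)²*(4 + (-4 + 5)²))*(-476) = (1²*(4 + 1²))*(-476) = (1*(4 + 1))*(-476) = (1*5)*(-476) = 5*(-476) = -2380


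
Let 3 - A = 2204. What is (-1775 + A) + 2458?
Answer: -1518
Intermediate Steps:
A = -2201 (A = 3 - 1*2204 = 3 - 2204 = -2201)
(-1775 + A) + 2458 = (-1775 - 2201) + 2458 = -3976 + 2458 = -1518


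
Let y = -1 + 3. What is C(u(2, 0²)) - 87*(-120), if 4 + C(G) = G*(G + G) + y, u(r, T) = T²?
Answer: 10438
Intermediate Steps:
y = 2
C(G) = -2 + 2*G² (C(G) = -4 + (G*(G + G) + 2) = -4 + (G*(2*G) + 2) = -4 + (2*G² + 2) = -4 + (2 + 2*G²) = -2 + 2*G²)
C(u(2, 0²)) - 87*(-120) = (-2 + 2*((0²)²)²) - 87*(-120) = (-2 + 2*(0²)²) + 10440 = (-2 + 2*0²) + 10440 = (-2 + 2*0) + 10440 = (-2 + 0) + 10440 = -2 + 10440 = 10438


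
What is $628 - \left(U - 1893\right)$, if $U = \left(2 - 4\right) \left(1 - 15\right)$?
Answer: $2493$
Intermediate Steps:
$U = 28$ ($U = - 2 \left(1 - 15\right) = \left(-2\right) \left(-14\right) = 28$)
$628 - \left(U - 1893\right) = 628 - \left(28 - 1893\right) = 628 - -1865 = 628 + 1865 = 2493$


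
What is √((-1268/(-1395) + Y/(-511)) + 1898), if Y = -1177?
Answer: √107344134449965/237615 ≈ 43.603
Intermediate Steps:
√((-1268/(-1395) + Y/(-511)) + 1898) = √((-1268/(-1395) - 1177/(-511)) + 1898) = √((-1268*(-1/1395) - 1177*(-1/511)) + 1898) = √((1268/1395 + 1177/511) + 1898) = √(2289863/712845 + 1898) = √(1355269673/712845) = √107344134449965/237615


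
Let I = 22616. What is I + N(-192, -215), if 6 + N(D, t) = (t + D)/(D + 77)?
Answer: 2600557/115 ≈ 22614.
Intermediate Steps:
N(D, t) = -6 + (D + t)/(77 + D) (N(D, t) = -6 + (t + D)/(D + 77) = -6 + (D + t)/(77 + D))
I + N(-192, -215) = 22616 + (-462 - 215 - 5*(-192))/(77 - 192) = 22616 + (-462 - 215 + 960)/(-115) = 22616 - 1/115*283 = 22616 - 283/115 = 2600557/115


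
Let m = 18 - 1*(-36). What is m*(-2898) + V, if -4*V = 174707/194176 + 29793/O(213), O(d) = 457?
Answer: -55553283728843/354953728 ≈ -1.5651e+5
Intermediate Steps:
m = 54 (m = 18 + 36 = 54)
V = -5864926667/354953728 (V = -(174707/194176 + 29793/457)/4 = -¼*5864926667/88738432 = -5864926667/354953728 ≈ -16.523)
m*(-2898) + V = 54*(-2898) - 5864926667/354953728 = -156492 - 5864926667/354953728 = -55553283728843/354953728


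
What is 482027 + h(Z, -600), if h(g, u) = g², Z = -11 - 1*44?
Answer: 485052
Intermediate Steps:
Z = -55 (Z = -11 - 44 = -55)
482027 + h(Z, -600) = 482027 + (-55)² = 482027 + 3025 = 485052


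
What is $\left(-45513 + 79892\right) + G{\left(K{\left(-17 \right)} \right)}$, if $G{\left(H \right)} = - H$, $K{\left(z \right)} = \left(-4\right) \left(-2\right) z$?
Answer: $34515$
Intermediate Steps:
$K{\left(z \right)} = 8 z$
$\left(-45513 + 79892\right) + G{\left(K{\left(-17 \right)} \right)} = \left(-45513 + 79892\right) - 8 \left(-17\right) = 34379 - -136 = 34379 + 136 = 34515$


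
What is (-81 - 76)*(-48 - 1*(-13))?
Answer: 5495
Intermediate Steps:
(-81 - 76)*(-48 - 1*(-13)) = -157*(-48 + 13) = -157*(-35) = 5495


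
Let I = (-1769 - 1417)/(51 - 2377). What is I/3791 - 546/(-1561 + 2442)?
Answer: -2405873985/3884269973 ≈ -0.61939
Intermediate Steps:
I = 1593/1163 (I = -3186/(-2326) = -3186*(-1/2326) = 1593/1163 ≈ 1.3697)
I/3791 - 546/(-1561 + 2442) = (1593/1163)/3791 - 546/(-1561 + 2442) = (1593/1163)*(1/3791) - 546/881 = 1593/4408933 - 546*1/881 = 1593/4408933 - 546/881 = -2405873985/3884269973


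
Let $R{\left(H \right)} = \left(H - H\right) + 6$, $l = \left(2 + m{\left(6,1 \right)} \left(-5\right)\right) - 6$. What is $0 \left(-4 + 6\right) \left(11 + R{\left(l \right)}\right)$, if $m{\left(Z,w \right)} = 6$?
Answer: $0$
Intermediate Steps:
$l = -34$ ($l = \left(2 + 6 \left(-5\right)\right) - 6 = \left(2 - 30\right) - 6 = -28 - 6 = -34$)
$R{\left(H \right)} = 6$ ($R{\left(H \right)} = 0 + 6 = 6$)
$0 \left(-4 + 6\right) \left(11 + R{\left(l \right)}\right) = 0 \left(-4 + 6\right) \left(11 + 6\right) = 0 \cdot 2 \cdot 17 = 0 \cdot 17 = 0$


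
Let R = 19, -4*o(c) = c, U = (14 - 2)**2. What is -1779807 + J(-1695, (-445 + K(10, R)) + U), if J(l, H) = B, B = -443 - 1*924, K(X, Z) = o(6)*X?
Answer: -1781174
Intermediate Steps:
U = 144 (U = 12**2 = 144)
o(c) = -c/4
K(X, Z) = -3*X/2 (K(X, Z) = (-1/4*6)*X = -3*X/2)
B = -1367 (B = -443 - 924 = -1367)
J(l, H) = -1367
-1779807 + J(-1695, (-445 + K(10, R)) + U) = -1779807 - 1367 = -1781174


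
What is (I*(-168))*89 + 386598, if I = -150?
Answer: 2629398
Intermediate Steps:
(I*(-168))*89 + 386598 = -150*(-168)*89 + 386598 = 25200*89 + 386598 = 2242800 + 386598 = 2629398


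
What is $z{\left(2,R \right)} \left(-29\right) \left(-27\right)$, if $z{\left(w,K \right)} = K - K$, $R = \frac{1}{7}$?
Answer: $0$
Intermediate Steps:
$R = \frac{1}{7} \approx 0.14286$
$z{\left(w,K \right)} = 0$
$z{\left(2,R \right)} \left(-29\right) \left(-27\right) = 0 \left(-29\right) \left(-27\right) = 0 \left(-27\right) = 0$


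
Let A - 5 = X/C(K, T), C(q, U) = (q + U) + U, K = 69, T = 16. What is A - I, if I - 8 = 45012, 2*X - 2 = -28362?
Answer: -4560695/101 ≈ -45155.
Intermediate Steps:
X = -14180 (X = 1 + (1/2)*(-28362) = 1 - 14181 = -14180)
C(q, U) = q + 2*U (C(q, U) = (U + q) + U = q + 2*U)
A = -13675/101 (A = 5 - 14180/(69 + 2*16) = 5 - 14180/(69 + 32) = 5 - 14180/101 = -13675/101 ≈ -135.40)
I = 45020 (I = 8 + 45012 = 45020)
A - I = -13675/101 - 1*45020 = -13675/101 - 45020 = -4560695/101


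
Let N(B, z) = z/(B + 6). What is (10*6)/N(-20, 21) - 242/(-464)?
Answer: -9159/232 ≈ -39.478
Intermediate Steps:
N(B, z) = z/(6 + B)
(10*6)/N(-20, 21) - 242/(-464) = (10*6)/((21/(6 - 20))) - 242/(-464) = 60/((21/(-14))) - 242*(-1/464) = 60/((21*(-1/14))) + 121/232 = 60/(-3/2) + 121/232 = 60*(-⅔) + 121/232 = -40 + 121/232 = -9159/232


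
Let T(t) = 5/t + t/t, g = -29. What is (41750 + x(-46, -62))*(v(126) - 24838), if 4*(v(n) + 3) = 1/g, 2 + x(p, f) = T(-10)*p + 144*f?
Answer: -94506424929/116 ≈ -8.1471e+8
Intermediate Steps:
T(t) = 1 + 5/t (T(t) = 5/t + 1 = 1 + 5/t)
x(p, f) = -2 + p/2 + 144*f (x(p, f) = -2 + (((5 - 10)/(-10))*p + 144*f) = -2 + ((-⅒*(-5))*p + 144*f) = -2 + (p/2 + 144*f) = -2 + p/2 + 144*f)
v(n) = -349/116 (v(n) = -3 + (¼)/(-29) = -3 + (¼)*(-1/29) = -3 - 1/116 = -349/116)
(41750 + x(-46, -62))*(v(126) - 24838) = (41750 + (-2 + (½)*(-46) + 144*(-62)))*(-349/116 - 24838) = (41750 + (-2 - 23 - 8928))*(-2881557/116) = (41750 - 8953)*(-2881557/116) = 32797*(-2881557/116) = -94506424929/116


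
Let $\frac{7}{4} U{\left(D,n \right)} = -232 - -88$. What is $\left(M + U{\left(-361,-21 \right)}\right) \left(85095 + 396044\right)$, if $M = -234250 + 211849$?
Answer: $- \frac{75723099237}{7} \approx -1.0818 \cdot 10^{10}$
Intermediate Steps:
$U{\left(D,n \right)} = - \frac{576}{7}$ ($U{\left(D,n \right)} = \frac{4 \left(-232 - -88\right)}{7} = \frac{4 \left(-232 + 88\right)}{7} = \frac{4}{7} \left(-144\right) = - \frac{576}{7}$)
$M = -22401$
$\left(M + U{\left(-361,-21 \right)}\right) \left(85095 + 396044\right) = \left(-22401 - \frac{576}{7}\right) \left(85095 + 396044\right) = \left(- \frac{157383}{7}\right) 481139 = - \frac{75723099237}{7}$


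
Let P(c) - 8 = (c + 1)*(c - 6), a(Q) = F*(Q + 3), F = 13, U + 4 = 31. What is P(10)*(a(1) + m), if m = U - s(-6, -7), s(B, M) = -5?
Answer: 4368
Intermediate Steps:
U = 27 (U = -4 + 31 = 27)
a(Q) = 39 + 13*Q (a(Q) = 13*(Q + 3) = 13*(3 + Q) = 39 + 13*Q)
P(c) = 8 + (1 + c)*(-6 + c) (P(c) = 8 + (c + 1)*(c - 6) = 8 + (1 + c)*(-6 + c))
m = 32 (m = 27 - 1*(-5) = 27 + 5 = 32)
P(10)*(a(1) + m) = (2 + 10² - 5*10)*((39 + 13*1) + 32) = (2 + 100 - 50)*((39 + 13) + 32) = 52*(52 + 32) = 52*84 = 4368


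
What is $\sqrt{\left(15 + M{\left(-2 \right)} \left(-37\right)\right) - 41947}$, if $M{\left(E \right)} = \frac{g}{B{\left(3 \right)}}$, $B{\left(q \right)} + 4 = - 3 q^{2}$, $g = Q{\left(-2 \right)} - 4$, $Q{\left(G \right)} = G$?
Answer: $\frac{i \sqrt{40303534}}{31} \approx 204.79 i$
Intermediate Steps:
$g = -6$ ($g = -2 - 4 = -6$)
$B{\left(q \right)} = -4 - 3 q^{2}$
$M{\left(E \right)} = \frac{6}{31}$ ($M{\left(E \right)} = - \frac{6}{-4 - 3 \cdot 3^{2}} = - \frac{6}{-4 - 27} = - \frac{6}{-31} = \left(-6\right) \left(- \frac{1}{31}\right) = \frac{6}{31}$)
$\sqrt{\left(15 + M{\left(-2 \right)} \left(-37\right)\right) - 41947} = \sqrt{\left(15 + \frac{6}{31} \left(-37\right)\right) - 41947} = \sqrt{\left(15 - \frac{222}{31}\right) - 41947} = \sqrt{\frac{243}{31} - 41947} = \sqrt{- \frac{1300114}{31}} = \frac{i \sqrt{40303534}}{31}$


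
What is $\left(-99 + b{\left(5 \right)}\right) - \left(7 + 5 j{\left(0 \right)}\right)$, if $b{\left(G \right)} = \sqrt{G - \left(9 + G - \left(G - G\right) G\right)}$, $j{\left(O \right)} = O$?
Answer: $-106 + 3 i \approx -106.0 + 3.0 i$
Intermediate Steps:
$b{\left(G \right)} = 3 i$ ($b{\left(G \right)} = \sqrt{G - \left(9 + G\right)} = \sqrt{-9} = 3 i$)
$\left(-99 + b{\left(5 \right)}\right) - \left(7 + 5 j{\left(0 \right)}\right) = \left(-99 + 3 i\right) - 7 = -106 + 3 i$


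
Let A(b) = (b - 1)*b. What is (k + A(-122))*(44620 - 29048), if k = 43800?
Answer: 915727032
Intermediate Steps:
A(b) = b*(-1 + b) (A(b) = (-1 + b)*b = b*(-1 + b))
(k + A(-122))*(44620 - 29048) = (43800 - 122*(-1 - 122))*(44620 - 29048) = (43800 - 122*(-123))*15572 = (43800 + 15006)*15572 = 58806*15572 = 915727032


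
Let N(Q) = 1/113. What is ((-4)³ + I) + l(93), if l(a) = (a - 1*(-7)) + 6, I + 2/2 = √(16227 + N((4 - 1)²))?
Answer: 41 + 2*√51800669/113 ≈ 168.39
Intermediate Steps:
N(Q) = 1/113
I = -1 + 2*√51800669/113 (I = -1 + √(16227 + 1/113) = -1 + √(1833652/113) = -1 + 2*√51800669/113 ≈ 126.39)
l(a) = 13 + a (l(a) = (a + 7) + 6 = (7 + a) + 6 = 13 + a)
((-4)³ + I) + l(93) = ((-4)³ + (-1 + 2*√51800669/113)) + (13 + 93) = (-64 + (-1 + 2*√51800669/113)) + 106 = (-65 + 2*√51800669/113) + 106 = 41 + 2*√51800669/113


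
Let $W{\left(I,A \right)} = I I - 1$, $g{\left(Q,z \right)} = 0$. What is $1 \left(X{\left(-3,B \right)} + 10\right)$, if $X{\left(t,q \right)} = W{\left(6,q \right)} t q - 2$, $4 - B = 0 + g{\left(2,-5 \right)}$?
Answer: $-412$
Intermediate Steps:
$W{\left(I,A \right)} = -1 + I^{2}$ ($W{\left(I,A \right)} = I^{2} - 1 = -1 + I^{2}$)
$B = 4$ ($B = 4 - \left(0 + 0\right) = 4 - 0 = 4 + 0 = 4$)
$X{\left(t,q \right)} = -2 + 35 q t$ ($X{\left(t,q \right)} = \left(-1 + 6^{2}\right) t q - 2 = \left(-1 + 36\right) t q - 2 = 35 t q - 2 = 35 q t - 2 = -2 + 35 q t$)
$1 \left(X{\left(-3,B \right)} + 10\right) = 1 \left(\left(-2 + 35 \cdot 4 \left(-3\right)\right) + 10\right) = 1 \left(\left(-2 - 420\right) + 10\right) = 1 \left(-422 + 10\right) = 1 \left(-412\right) = -412$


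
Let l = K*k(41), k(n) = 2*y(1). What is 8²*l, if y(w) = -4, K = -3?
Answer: 1536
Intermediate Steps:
k(n) = -8 (k(n) = 2*(-4) = -8)
l = 24 (l = -3*(-8) = 24)
8²*l = 8²*24 = 64*24 = 1536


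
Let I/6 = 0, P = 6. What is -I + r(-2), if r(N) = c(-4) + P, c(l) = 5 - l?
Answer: 15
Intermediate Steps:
I = 0 (I = 6*0 = 0)
r(N) = 15 (r(N) = (5 - 1*(-4)) + 6 = (5 + 4) + 6 = 9 + 6 = 15)
-I + r(-2) = -1*0 + 15 = 0 + 15 = 15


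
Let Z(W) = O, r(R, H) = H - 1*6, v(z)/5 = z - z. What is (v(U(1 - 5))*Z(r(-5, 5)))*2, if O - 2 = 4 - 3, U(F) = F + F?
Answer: 0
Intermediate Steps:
U(F) = 2*F
O = 3 (O = 2 + (4 - 3) = 2 + 1 = 3)
v(z) = 0 (v(z) = 5*(z - z) = 5*0 = 0)
r(R, H) = -6 + H (r(R, H) = H - 6 = -6 + H)
Z(W) = 3
(v(U(1 - 5))*Z(r(-5, 5)))*2 = (0*3)*2 = 0*2 = 0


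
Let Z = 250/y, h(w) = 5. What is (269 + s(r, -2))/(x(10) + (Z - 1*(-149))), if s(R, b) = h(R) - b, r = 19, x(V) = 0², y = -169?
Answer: 46644/24931 ≈ 1.8709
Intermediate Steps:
x(V) = 0
Z = -250/169 (Z = 250/(-169) = 250*(-1/169) = -250/169 ≈ -1.4793)
s(R, b) = 5 - b
(269 + s(r, -2))/(x(10) + (Z - 1*(-149))) = (269 + (5 - 1*(-2)))/(0 + (-250/169 - 1*(-149))) = (269 + (5 + 2))/(0 + (-250/169 + 149)) = (269 + 7)/(0 + 24931/169) = 276/(24931/169) = 276*(169/24931) = 46644/24931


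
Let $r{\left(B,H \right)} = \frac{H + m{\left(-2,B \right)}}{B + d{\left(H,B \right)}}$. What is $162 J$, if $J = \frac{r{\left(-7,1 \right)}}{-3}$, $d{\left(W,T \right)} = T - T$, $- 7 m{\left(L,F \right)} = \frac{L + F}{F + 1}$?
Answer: $\frac{297}{49} \approx 6.0612$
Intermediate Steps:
$m{\left(L,F \right)} = - \frac{F + L}{7 \left(1 + F\right)}$ ($m{\left(L,F \right)} = - \frac{\left(L + F\right) \frac{1}{F + 1}}{7} = - \frac{\left(F + L\right) \frac{1}{1 + F}}{7} = - \frac{\frac{1}{1 + F} \left(F + L\right)}{7} = - \frac{F + L}{7 \left(1 + F\right)}$)
$d{\left(W,T \right)} = 0$
$r{\left(B,H \right)} = \frac{H + \frac{2 - B}{7 \left(1 + B\right)}}{B}$ ($r{\left(B,H \right)} = \frac{H + \frac{- B - -2}{7 \left(1 + B\right)}}{B + 0} = \frac{H + \frac{- B + 2}{7 \left(1 + B\right)}}{B} = \frac{H + \frac{2 - B}{7 \left(1 + B\right)}}{B}$)
$J = \frac{11}{294}$ ($J = \frac{\frac{1}{7} \frac{1}{-7} \frac{1}{1 - 7} \left(2 - -7 + 7 \cdot 1 \left(1 - 7\right)\right)}{-3} = \frac{1}{7} \left(- \frac{1}{7}\right) \frac{1}{-6} \left(2 + 7 + 7 \cdot 1 \left(-6\right)\right) \left(- \frac{1}{3}\right) = \frac{1}{7} \left(- \frac{1}{7}\right) \left(- \frac{1}{6}\right) \left(2 + 7 - 42\right) \left(- \frac{1}{3}\right) = \frac{1}{7} \left(- \frac{1}{7}\right) \left(- \frac{1}{6}\right) \left(-33\right) \left(- \frac{1}{3}\right) = \left(- \frac{11}{98}\right) \left(- \frac{1}{3}\right) = \frac{11}{294} \approx 0.037415$)
$162 J = 162 \cdot \frac{11}{294} = \frac{297}{49}$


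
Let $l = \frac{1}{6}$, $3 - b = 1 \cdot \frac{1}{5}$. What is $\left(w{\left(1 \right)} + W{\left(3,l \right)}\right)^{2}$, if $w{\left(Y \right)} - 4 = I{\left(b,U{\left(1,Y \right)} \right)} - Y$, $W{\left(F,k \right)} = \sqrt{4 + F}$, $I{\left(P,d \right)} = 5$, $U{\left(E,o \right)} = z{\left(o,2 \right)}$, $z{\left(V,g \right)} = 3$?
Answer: $\left(8 + \sqrt{7}\right)^{2} \approx 113.33$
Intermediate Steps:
$U{\left(E,o \right)} = 3$
$b = \frac{14}{5}$ ($b = 3 - 1 \cdot \frac{1}{5} = 3 - \frac{1}{5} = \frac{14}{5} \approx 2.8$)
$l = \frac{1}{6} \approx 0.16667$
$w{\left(Y \right)} = 9 - Y$ ($w{\left(Y \right)} = 4 - \left(-5 + Y\right) = 9 - Y$)
$\left(w{\left(1 \right)} + W{\left(3,l \right)}\right)^{2} = \left(\left(9 - 1\right) + \sqrt{4 + 3}\right)^{2} = \left(\left(9 - 1\right) + \sqrt{7}\right)^{2} = \left(8 + \sqrt{7}\right)^{2}$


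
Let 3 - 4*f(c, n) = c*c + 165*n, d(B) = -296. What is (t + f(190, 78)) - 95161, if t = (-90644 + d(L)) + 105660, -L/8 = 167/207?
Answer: -370731/4 ≈ -92683.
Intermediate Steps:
L = -1336/207 ≈ -6.4541
f(c, n) = 3/4 - 165*n/4 - c**2/4 (f(c, n) = 3/4 - (c*c + 165*n)/4 = 3/4 - (c**2 + 165*n)/4 = 3/4 + (-165*n/4 - c**2/4) = 3/4 - 165*n/4 - c**2/4)
t = 14720 (t = (-90644 - 296) + 105660 = -90940 + 105660 = 14720)
(t + f(190, 78)) - 95161 = (14720 + (3/4 - 165/4*78 - 1/4*190**2)) - 95161 = (14720 + (3/4 - 6435/2 - 1/4*36100)) - 95161 = (14720 + (3/4 - 6435/2 - 9025)) - 95161 = (14720 - 48967/4) - 95161 = 9913/4 - 95161 = -370731/4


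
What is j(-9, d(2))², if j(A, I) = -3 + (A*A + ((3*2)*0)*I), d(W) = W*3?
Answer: 6084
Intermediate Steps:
d(W) = 3*W
j(A, I) = -3 + A² (j(A, I) = -3 + (A² + (6*0)*I) = -3 + (A² + 0*I) = -3 + (A² + 0) = -3 + A²)
j(-9, d(2))² = (-3 + (-9)²)² = (-3 + 81)² = 78² = 6084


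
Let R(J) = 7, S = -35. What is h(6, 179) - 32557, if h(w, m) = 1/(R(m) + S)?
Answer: -911597/28 ≈ -32557.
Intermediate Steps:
h(w, m) = -1/28 (h(w, m) = 1/(7 - 35) = 1/(-28) = -1/28)
h(6, 179) - 32557 = -1/28 - 32557 = -911597/28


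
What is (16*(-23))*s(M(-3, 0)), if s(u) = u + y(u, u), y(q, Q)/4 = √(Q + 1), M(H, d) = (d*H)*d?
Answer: -1472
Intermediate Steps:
M(H, d) = H*d² (M(H, d) = (H*d)*d = H*d²)
y(q, Q) = 4*√(1 + Q) (y(q, Q) = 4*√(Q + 1) = 4*√(1 + Q))
s(u) = u + 4*√(1 + u)
(16*(-23))*s(M(-3, 0)) = (16*(-23))*(-3*0² + 4*√(1 - 3*0²)) = -368*(-3*0 + 4*√(1 - 3*0)) = -368*(0 + 4*√(1 + 0)) = -368*(0 + 4*√1) = -368*(0 + 4*1) = -368*(0 + 4) = -368*4 = -1472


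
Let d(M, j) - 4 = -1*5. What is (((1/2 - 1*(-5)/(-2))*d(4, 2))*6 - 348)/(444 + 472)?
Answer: -84/229 ≈ -0.36681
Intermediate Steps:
d(M, j) = -1 (d(M, j) = 4 - 1*5 = 4 - 5 = -1)
(((1/2 - 1*(-5)/(-2))*d(4, 2))*6 - 348)/(444 + 472) = (((1/2 - 1*(-5)/(-2))*(-1))*6 - 348)/(444 + 472) = (((1*(½) + 5*(-½))*(-1))*6 - 348)/916 = (((½ - 5/2)*(-1))*6 - 348)*(1/916) = (-2*(-1)*6 - 348)*(1/916) = (2*6 - 348)*(1/916) = (12 - 348)*(1/916) = -336*1/916 = -84/229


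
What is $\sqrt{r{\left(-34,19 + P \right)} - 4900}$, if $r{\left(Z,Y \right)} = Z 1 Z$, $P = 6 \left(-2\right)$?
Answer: $12 i \sqrt{26} \approx 61.188 i$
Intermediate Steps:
$P = -12$
$r{\left(Z,Y \right)} = Z^{2}$ ($r{\left(Z,Y \right)} = Z Z = Z^{2}$)
$\sqrt{r{\left(-34,19 + P \right)} - 4900} = \sqrt{\left(-34\right)^{2} - 4900} = \sqrt{1156 - 4900} = \sqrt{-3744} = 12 i \sqrt{26}$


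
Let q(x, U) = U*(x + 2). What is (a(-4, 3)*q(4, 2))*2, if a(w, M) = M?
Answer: 72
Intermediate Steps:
q(x, U) = U*(2 + x)
(a(-4, 3)*q(4, 2))*2 = (3*(2*(2 + 4)))*2 = (3*(2*6))*2 = (3*12)*2 = 36*2 = 72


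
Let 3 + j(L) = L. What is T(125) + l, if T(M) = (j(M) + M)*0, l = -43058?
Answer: -43058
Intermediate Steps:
j(L) = -3 + L
T(M) = 0 (T(M) = ((-3 + M) + M)*0 = (-3 + 2*M)*0 = 0)
T(125) + l = 0 - 43058 = -43058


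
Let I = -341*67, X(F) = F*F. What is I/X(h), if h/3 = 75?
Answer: -22847/50625 ≈ -0.45130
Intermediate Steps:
h = 225 (h = 3*75 = 225)
X(F) = F²
I = -22847
I/X(h) = -22847/(225²) = -22847/50625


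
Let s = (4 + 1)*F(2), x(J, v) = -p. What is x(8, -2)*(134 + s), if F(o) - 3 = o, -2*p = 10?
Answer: 795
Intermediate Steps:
p = -5 (p = -1/2*10 = -5)
F(o) = 3 + o
x(J, v) = 5 (x(J, v) = -1*(-5) = 5)
s = 25 (s = (4 + 1)*(3 + 2) = 5*5 = 25)
x(8, -2)*(134 + s) = 5*(134 + 25) = 5*159 = 795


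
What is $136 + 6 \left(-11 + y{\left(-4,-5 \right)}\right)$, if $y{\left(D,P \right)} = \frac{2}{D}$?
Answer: $67$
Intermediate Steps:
$136 + 6 \left(-11 + y{\left(-4,-5 \right)}\right) = 136 + 6 \left(-11 + \frac{2}{-4}\right) = 136 + 6 \left(-11 + 2 \left(- \frac{1}{4}\right)\right) = 136 + 6 \left(-11 - \frac{1}{2}\right) = 136 + 6 \left(- \frac{23}{2}\right) = 136 - 69 = 67$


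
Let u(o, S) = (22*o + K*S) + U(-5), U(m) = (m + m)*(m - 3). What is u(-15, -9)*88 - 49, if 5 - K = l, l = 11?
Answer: -17297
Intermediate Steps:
U(m) = 2*m*(-3 + m) (U(m) = (2*m)*(-3 + m) = 2*m*(-3 + m))
K = -6 (K = 5 - 1*11 = 5 - 11 = -6)
u(o, S) = 80 - 6*S + 22*o (u(o, S) = (22*o - 6*S) + 2*(-5)*(-3 - 5) = (-6*S + 22*o) + 2*(-5)*(-8) = (-6*S + 22*o) + 80 = 80 - 6*S + 22*o)
u(-15, -9)*88 - 49 = (80 - 6*(-9) + 22*(-15))*88 - 49 = (80 + 54 - 330)*88 - 49 = -196*88 - 49 = -17248 - 49 = -17297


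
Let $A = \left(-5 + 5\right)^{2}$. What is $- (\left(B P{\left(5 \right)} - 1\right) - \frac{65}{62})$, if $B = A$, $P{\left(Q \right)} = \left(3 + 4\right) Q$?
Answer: $\frac{127}{62} \approx 2.0484$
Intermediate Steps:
$A = 0$ ($A = 0^{2} = 0$)
$P{\left(Q \right)} = 7 Q$
$B = 0$
$- (\left(B P{\left(5 \right)} - 1\right) - \frac{65}{62}) = - (\left(0 \cdot 7 \cdot 5 - 1\right) - \frac{65}{62}) = - (\left(0 \cdot 35 - 1\right) - 65 \cdot \frac{1}{62}) = - (\left(0 - 1\right) - \frac{65}{62}) = - (-1 - \frac{65}{62}) = \left(-1\right) \left(- \frac{127}{62}\right) = \frac{127}{62}$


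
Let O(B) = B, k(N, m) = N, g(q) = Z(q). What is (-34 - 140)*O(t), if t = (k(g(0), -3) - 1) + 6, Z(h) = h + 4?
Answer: -1566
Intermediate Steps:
Z(h) = 4 + h
g(q) = 4 + q
t = 9 (t = ((4 + 0) - 1) + 6 = (4 - 1) + 6 = 3 + 6 = 9)
(-34 - 140)*O(t) = (-34 - 140)*9 = -174*9 = -1566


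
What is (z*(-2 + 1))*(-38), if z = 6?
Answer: 228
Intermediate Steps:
(z*(-2 + 1))*(-38) = (6*(-2 + 1))*(-38) = (6*(-1))*(-38) = -6*(-38) = 228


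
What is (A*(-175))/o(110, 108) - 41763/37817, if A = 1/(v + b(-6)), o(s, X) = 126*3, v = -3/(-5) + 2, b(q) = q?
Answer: -33611309/34716006 ≈ -0.96818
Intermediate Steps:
v = 13/5 (v = -1/5*(-3) + 2 = 3/5 + 2 = 13/5 ≈ 2.6000)
o(s, X) = 378
A = -5/17 (A = 1/(13/5 - 6) = 1/(-17/5) = -5/17 ≈ -0.29412)
(A*(-175))/o(110, 108) - 41763/37817 = -5/17*(-175)/378 - 41763/37817 = (875/17)*(1/378) - 41763*1/37817 = 125/918 - 41763/37817 = -33611309/34716006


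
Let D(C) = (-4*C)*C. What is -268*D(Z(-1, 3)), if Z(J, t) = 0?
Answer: 0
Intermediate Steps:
D(C) = -4*C²
-268*D(Z(-1, 3)) = -(-1072)*0² = -(-1072)*0 = -268*0 = 0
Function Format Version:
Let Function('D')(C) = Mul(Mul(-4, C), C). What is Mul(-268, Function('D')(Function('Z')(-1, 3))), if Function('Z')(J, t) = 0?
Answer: 0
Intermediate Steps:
Function('D')(C) = Mul(-4, Pow(C, 2))
Mul(-268, Function('D')(Function('Z')(-1, 3))) = Mul(-268, Mul(-4, Pow(0, 2))) = Mul(-268, Mul(-4, 0)) = Mul(-268, 0) = 0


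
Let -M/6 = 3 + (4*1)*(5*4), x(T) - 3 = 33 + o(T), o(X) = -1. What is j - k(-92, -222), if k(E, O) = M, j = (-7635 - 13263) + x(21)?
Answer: -20365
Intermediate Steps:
x(T) = 35 (x(T) = 3 + (33 - 1) = 3 + 32 = 35)
j = -20863 (j = (-7635 - 13263) + 35 = -20898 + 35 = -20863)
M = -498 (M = -6*(3 + (4*1)*(5*4)) = -6*(3 + 4*20) = -6*(3 + 80) = -6*83 = -498)
k(E, O) = -498
j - k(-92, -222) = -20863 - 1*(-498) = -20863 + 498 = -20365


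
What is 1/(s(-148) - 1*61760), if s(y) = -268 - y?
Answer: -1/61880 ≈ -1.6160e-5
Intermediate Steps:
1/(s(-148) - 1*61760) = 1/((-268 - 1*(-148)) - 1*61760) = 1/((-268 + 148) - 61760) = 1/(-120 - 61760) = 1/(-61880) = -1/61880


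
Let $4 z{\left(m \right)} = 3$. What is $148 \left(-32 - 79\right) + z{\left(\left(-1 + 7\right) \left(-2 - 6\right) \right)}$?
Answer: $- \frac{65709}{4} \approx -16427.0$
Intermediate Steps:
$z{\left(m \right)} = \frac{3}{4}$ ($z{\left(m \right)} = \frac{1}{4} \cdot 3 = \frac{3}{4}$)
$148 \left(-32 - 79\right) + z{\left(\left(-1 + 7\right) \left(-2 - 6\right) \right)} = 148 \left(-32 - 79\right) + \frac{3}{4} = 148 \left(-111\right) + \frac{3}{4} = -16428 + \frac{3}{4} = - \frac{65709}{4}$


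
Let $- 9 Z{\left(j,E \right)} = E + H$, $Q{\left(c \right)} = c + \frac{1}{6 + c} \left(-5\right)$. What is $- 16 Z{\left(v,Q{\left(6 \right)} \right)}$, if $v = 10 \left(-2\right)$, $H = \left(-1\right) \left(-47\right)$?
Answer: $\frac{2524}{27} \approx 93.481$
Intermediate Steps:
$Q{\left(c \right)} = c - \frac{5}{6 + c}$
$H = 47$
$v = -20$
$Z{\left(j,E \right)} = - \frac{47}{9} - \frac{E}{9}$ ($Z{\left(j,E \right)} = - \frac{E + 47}{9} = - \frac{47 + E}{9} = - \frac{47}{9} - \frac{E}{9}$)
$- 16 Z{\left(v,Q{\left(6 \right)} \right)} = - 16 \left(- \frac{47}{9} - \frac{\frac{1}{6 + 6} \left(-5 + 6^{2} + 6 \cdot 6\right)}{9}\right) = - 16 \left(- \frac{47}{9} - \frac{\frac{1}{12} \left(-5 + 36 + 36\right)}{9}\right) = - 16 \left(- \frac{47}{9} - \frac{\frac{1}{12} \cdot 67}{9}\right) = - 16 \left(- \frac{47}{9} - \frac{67}{108}\right) = \left(-16\right) \left(- \frac{631}{108}\right) = \frac{2524}{27}$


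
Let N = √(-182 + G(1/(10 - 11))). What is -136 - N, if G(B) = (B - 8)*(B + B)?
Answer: -136 - 2*I*√41 ≈ -136.0 - 12.806*I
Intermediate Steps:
G(B) = 2*B*(-8 + B) (G(B) = (-8 + B)*(2*B) = 2*B*(-8 + B))
N = 2*I*√41 (N = √(-182 + 2*(-8 + 1/(10 - 11))/(10 - 11)) = √(-182 + 2*(-8 + 1/(-1))/(-1)) = √(-182 + 2*(-1)*(-8 - 1)) = √(-182 + 2*(-1)*(-9)) = √(-182 + 18) = √(-164) = 2*I*√41 ≈ 12.806*I)
-136 - N = -136 - 2*I*√41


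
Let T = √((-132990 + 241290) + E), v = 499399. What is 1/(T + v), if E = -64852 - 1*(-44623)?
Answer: 499399/249399273130 - √88071/249399273130 ≈ 2.0012e-6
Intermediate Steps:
E = -20229 (E = -64852 + 44623 = -20229)
T = √88071 (T = √((-132990 + 241290) - 20229) = √(108300 - 20229) = √88071 ≈ 296.77)
1/(T + v) = 1/(√88071 + 499399) = 1/(499399 + √88071)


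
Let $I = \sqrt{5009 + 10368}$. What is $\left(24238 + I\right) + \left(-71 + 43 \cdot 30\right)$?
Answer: $25457 + \sqrt{15377} \approx 25581.0$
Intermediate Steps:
$I = \sqrt{15377} \approx 124.0$
$\left(24238 + I\right) + \left(-71 + 43 \cdot 30\right) = \left(24238 + \sqrt{15377}\right) + \left(-71 + 43 \cdot 30\right) = \left(24238 + \sqrt{15377}\right) + \left(-71 + 1290\right) = \left(24238 + \sqrt{15377}\right) + 1219 = 25457 + \sqrt{15377}$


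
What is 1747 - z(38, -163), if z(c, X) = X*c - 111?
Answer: 8052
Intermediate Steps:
z(c, X) = -111 + X*c
1747 - z(38, -163) = 1747 - (-111 - 163*38) = 1747 - (-111 - 6194) = 1747 - 1*(-6305) = 1747 + 6305 = 8052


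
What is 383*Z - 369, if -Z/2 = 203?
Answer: -155867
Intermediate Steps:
Z = -406 (Z = -2*203 = -406)
383*Z - 369 = 383*(-406) - 369 = -155498 - 369 = -155867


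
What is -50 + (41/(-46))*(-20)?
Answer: -740/23 ≈ -32.174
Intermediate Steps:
-50 + (41/(-46))*(-20) = -50 + (41*(-1/46))*(-20) = -50 - 41/46*(-20) = -50 + 410/23 = -740/23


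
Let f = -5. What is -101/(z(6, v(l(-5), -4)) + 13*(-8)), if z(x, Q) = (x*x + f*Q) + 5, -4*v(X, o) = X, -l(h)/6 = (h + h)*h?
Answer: 101/438 ≈ 0.23059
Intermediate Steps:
l(h) = -12*h² (l(h) = -6*(h + h)*h = -6*2*h*h = -12*h²)
v(X, o) = -X/4
z(x, Q) = 5 + x² - 5*Q (z(x, Q) = (x*x - 5*Q) + 5 = (x² - 5*Q) + 5 = 5 + x² - 5*Q)
-101/(z(6, v(l(-5), -4)) + 13*(-8)) = -101/((5 + 6² - (-5)*(-12*(-5)²)/4) + 13*(-8)) = -101/((5 + 36 - (-5)*(-12*25)/4) - 104) = -101/((5 + 36 - (-5)*(-300)/4) - 104) = -101/((5 + 36 - 5*75) - 104) = -101/((5 + 36 - 375) - 104) = -101/(-334 - 104) = -101/(-438) = -101*(-1/438) = 101/438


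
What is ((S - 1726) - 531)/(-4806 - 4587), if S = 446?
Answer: 1811/9393 ≈ 0.19280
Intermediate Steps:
((S - 1726) - 531)/(-4806 - 4587) = ((446 - 1726) - 531)/(-4806 - 4587) = (-1280 - 531)/(-9393) = -1811*(-1/9393) = 1811/9393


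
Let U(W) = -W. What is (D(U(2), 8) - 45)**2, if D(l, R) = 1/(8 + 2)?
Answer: 201601/100 ≈ 2016.0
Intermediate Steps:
D(l, R) = 1/10
(D(U(2), 8) - 45)**2 = (1/10 - 45)**2 = (-449/10)**2 = 201601/100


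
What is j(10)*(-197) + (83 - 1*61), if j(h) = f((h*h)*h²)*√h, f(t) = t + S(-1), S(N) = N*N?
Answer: 22 - 1970197*√10 ≈ -6.2303e+6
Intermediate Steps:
S(N) = N²
f(t) = 1 + t (f(t) = t + (-1)² = t + 1 = 1 + t)
j(h) = √h*(1 + h⁴) (j(h) = (1 + (h*h)*h²)*√h = (1 + h²*h²)*√h = (1 + h⁴)*√h = √h*(1 + h⁴))
j(10)*(-197) + (83 - 1*61) = (√10*(1 + 10⁴))*(-197) + (83 - 1*61) = (√10*(1 + 10000))*(-197) + (83 - 61) = (√10*10001)*(-197) + 22 = (10001*√10)*(-197) + 22 = -1970197*√10 + 22 = 22 - 1970197*√10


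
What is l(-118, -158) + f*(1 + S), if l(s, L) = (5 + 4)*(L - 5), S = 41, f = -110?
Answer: -6087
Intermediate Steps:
l(s, L) = -45 + 9*L (l(s, L) = 9*(-5 + L) = -45 + 9*L)
l(-118, -158) + f*(1 + S) = (-45 + 9*(-158)) - 110*(1 + 41) = (-45 - 1422) - 110*42 = -1467 - 4620 = -6087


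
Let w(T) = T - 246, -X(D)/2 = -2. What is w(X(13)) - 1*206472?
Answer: -206714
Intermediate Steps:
X(D) = 4 (X(D) = -2*(-2) = 4)
w(T) = -246 + T
w(X(13)) - 1*206472 = (-246 + 4) - 1*206472 = -242 - 206472 = -206714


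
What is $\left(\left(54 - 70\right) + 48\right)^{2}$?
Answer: $1024$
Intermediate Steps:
$\left(\left(54 - 70\right) + 48\right)^{2} = \left(-16 + 48\right)^{2} = 32^{2} = 1024$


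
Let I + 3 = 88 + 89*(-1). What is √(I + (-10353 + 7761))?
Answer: 2*I*√649 ≈ 50.951*I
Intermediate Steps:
I = -4 (I = -3 + (88 + 89*(-1)) = -3 + (88 - 89) = -3 - 1 = -4)
√(I + (-10353 + 7761)) = √(-4 + (-10353 + 7761)) = √(-4 - 2592) = √(-2596) = 2*I*√649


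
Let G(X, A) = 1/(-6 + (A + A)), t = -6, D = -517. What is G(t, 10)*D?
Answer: -517/14 ≈ -36.929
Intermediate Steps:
G(X, A) = 1/(-6 + 2*A)
G(t, 10)*D = (1/(2*(-3 + 10)))*(-517) = ((½)/7)*(-517) = ((½)*(⅐))*(-517) = (1/14)*(-517) = -517/14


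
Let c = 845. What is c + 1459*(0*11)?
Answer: 845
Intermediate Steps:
c + 1459*(0*11) = 845 + 1459*(0*11) = 845 + 1459*0 = 845 + 0 = 845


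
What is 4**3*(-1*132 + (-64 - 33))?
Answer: -14656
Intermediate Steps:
4**3*(-1*132 + (-64 - 33)) = 64*(-132 - 97) = 64*(-229) = -14656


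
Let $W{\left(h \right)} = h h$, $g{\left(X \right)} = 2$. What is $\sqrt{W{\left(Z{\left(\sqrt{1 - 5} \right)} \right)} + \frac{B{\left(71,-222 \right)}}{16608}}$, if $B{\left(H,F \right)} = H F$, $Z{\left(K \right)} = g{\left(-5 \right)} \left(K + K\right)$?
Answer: $\frac{i \sqrt{31101767}}{692} \approx 8.0591 i$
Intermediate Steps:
$Z{\left(K \right)} = 4 K$ ($Z{\left(K \right)} = 2 \left(K + K\right) = 2 \cdot 2 K = 4 K$)
$B{\left(H,F \right)} = F H$
$W{\left(h \right)} = h^{2}$
$\sqrt{W{\left(Z{\left(\sqrt{1 - 5} \right)} \right)} + \frac{B{\left(71,-222 \right)}}{16608}} = \sqrt{\left(4 \sqrt{1 - 5}\right)^{2} + \frac{\left(-222\right) 71}{16608}} = \sqrt{\left(4 \sqrt{-4}\right)^{2} - \frac{2627}{2768}} = \sqrt{\left(4 \cdot 2 i\right)^{2} - \frac{2627}{2768}} = \sqrt{\left(8 i\right)^{2} - \frac{2627}{2768}} = \sqrt{-64 - \frac{2627}{2768}} = \sqrt{- \frac{179779}{2768}} = \frac{i \sqrt{31101767}}{692}$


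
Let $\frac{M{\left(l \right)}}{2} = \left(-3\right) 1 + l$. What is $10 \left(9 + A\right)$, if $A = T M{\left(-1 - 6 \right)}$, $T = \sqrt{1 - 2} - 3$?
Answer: $690 - 200 i \approx 690.0 - 200.0 i$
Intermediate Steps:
$T = -3 + i$ ($T = \sqrt{-1} - 3 = i - 3 = -3 + i \approx -3.0 + 1.0 i$)
$M{\left(l \right)} = -6 + 2 l$ ($M{\left(l \right)} = 2 \left(\left(-3\right) 1 + l\right) = 2 \left(-3 + l\right) = -6 + 2 l$)
$A = 60 - 20 i$ ($A = \left(-3 + i\right) \left(-6 + 2 \left(-1 - 6\right)\right) = \left(-3 + i\right) \left(-6 + 2 \left(-7\right)\right) = \left(-3 + i\right) \left(-6 - 14\right) = \left(-3 + i\right) \left(-20\right) = 60 - 20 i \approx 60.0 - 20.0 i$)
$10 \left(9 + A\right) = 10 \left(9 + \left(60 - 20 i\right)\right) = 10 \left(69 - 20 i\right) = 690 - 200 i$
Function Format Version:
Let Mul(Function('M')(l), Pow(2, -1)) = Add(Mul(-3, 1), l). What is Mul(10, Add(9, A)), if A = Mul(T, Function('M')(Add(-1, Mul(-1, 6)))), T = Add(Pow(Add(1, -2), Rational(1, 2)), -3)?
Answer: Add(690, Mul(-200, I)) ≈ Add(690.00, Mul(-200.00, I))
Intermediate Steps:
T = Add(-3, I) (T = Add(Pow(-1, Rational(1, 2)), -3) = Add(I, -3) = Add(-3, I) ≈ Add(-3.0000, Mul(1.0000, I)))
Function('M')(l) = Add(-6, Mul(2, l)) (Function('M')(l) = Mul(2, Add(Mul(-3, 1), l)) = Mul(2, Add(-3, l)) = Add(-6, Mul(2, l)))
A = Add(60, Mul(-20, I)) (A = Mul(Add(-3, I), Add(-6, Mul(2, Add(-1, Mul(-1, 6))))) = Mul(Add(-3, I), Add(-6, Mul(2, Add(-1, -6)))) = Mul(Add(-3, I), Add(-6, Mul(2, -7))) = Mul(Add(-3, I), Add(-6, -14)) = Mul(Add(-3, I), -20) = Add(60, Mul(-20, I)) ≈ Add(60.000, Mul(-20.000, I)))
Mul(10, Add(9, A)) = Mul(10, Add(9, Add(60, Mul(-20, I)))) = Mul(10, Add(69, Mul(-20, I))) = Add(690, Mul(-200, I))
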